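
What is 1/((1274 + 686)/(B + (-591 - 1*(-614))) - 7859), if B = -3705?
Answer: -263/2067057 ≈ -0.00012723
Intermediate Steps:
1/((1274 + 686)/(B + (-591 - 1*(-614))) - 7859) = 1/((1274 + 686)/(-3705 + (-591 - 1*(-614))) - 7859) = 1/(1960/(-3705 + (-591 + 614)) - 7859) = 1/(1960/(-3705 + 23) - 7859) = 1/(1960/(-3682) - 7859) = 1/(1960*(-1/3682) - 7859) = 1/(-140/263 - 7859) = 1/(-2067057/263) = -263/2067057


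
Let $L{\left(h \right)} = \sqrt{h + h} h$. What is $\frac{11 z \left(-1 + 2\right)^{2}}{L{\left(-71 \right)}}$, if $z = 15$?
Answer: $\frac{165 i \sqrt{142}}{10082} \approx 0.19502 i$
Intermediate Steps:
$L{\left(h \right)} = \sqrt{2} h^{\frac{3}{2}}$ ($L{\left(h \right)} = \sqrt{2 h} h = \sqrt{2} \sqrt{h} h = \sqrt{2} h^{\frac{3}{2}}$)
$\frac{11 z \left(-1 + 2\right)^{2}}{L{\left(-71 \right)}} = \frac{11 \cdot 15 \left(-1 + 2\right)^{2}}{\sqrt{2} \left(-71\right)^{\frac{3}{2}}} = \frac{165 \cdot 1^{2}}{\sqrt{2} \left(- 71 i \sqrt{71}\right)} = \frac{165 \cdot 1}{\left(-71\right) i \sqrt{142}} = 165 \frac{i \sqrt{142}}{10082} = \frac{165 i \sqrt{142}}{10082}$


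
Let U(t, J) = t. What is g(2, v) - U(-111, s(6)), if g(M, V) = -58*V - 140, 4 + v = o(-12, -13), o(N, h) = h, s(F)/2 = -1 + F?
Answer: 957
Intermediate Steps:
s(F) = -2 + 2*F (s(F) = 2*(-1 + F) = -2 + 2*F)
v = -17 (v = -4 - 13 = -17)
g(M, V) = -140 - 58*V
g(2, v) - U(-111, s(6)) = (-140 - 58*(-17)) - 1*(-111) = (-140 + 986) + 111 = 846 + 111 = 957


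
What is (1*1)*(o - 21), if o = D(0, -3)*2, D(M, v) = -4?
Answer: -29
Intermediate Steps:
o = -8 (o = -4*2 = -8)
(1*1)*(o - 21) = (1*1)*(-8 - 21) = 1*(-29) = -29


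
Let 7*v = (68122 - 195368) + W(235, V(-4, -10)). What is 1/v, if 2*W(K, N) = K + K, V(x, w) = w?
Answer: -7/127011 ≈ -5.5113e-5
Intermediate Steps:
W(K, N) = K (W(K, N) = (K + K)/2 = (2*K)/2 = K)
v = -127011/7 (v = ((68122 - 195368) + 235)/7 = (-127246 + 235)/7 = (1/7)*(-127011) = -127011/7 ≈ -18144.)
1/v = 1/(-127011/7) = -7/127011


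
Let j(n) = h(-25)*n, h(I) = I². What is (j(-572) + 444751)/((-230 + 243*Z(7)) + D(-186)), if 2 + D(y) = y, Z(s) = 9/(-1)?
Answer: -87251/2605 ≈ -33.494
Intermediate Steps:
Z(s) = -9 (Z(s) = 9*(-1) = -9)
D(y) = -2 + y
j(n) = 625*n (j(n) = (-25)²*n = 625*n)
(j(-572) + 444751)/((-230 + 243*Z(7)) + D(-186)) = (625*(-572) + 444751)/((-230 + 243*(-9)) + (-2 - 186)) = (-357500 + 444751)/((-230 - 2187) - 188) = 87251/(-2417 - 188) = 87251/(-2605) = 87251*(-1/2605) = -87251/2605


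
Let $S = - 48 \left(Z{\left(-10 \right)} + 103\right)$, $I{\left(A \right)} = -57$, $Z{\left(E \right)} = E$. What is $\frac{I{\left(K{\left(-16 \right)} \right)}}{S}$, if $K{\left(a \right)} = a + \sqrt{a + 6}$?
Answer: $\frac{19}{1488} \approx 0.012769$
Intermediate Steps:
$K{\left(a \right)} = a + \sqrt{6 + a}$
$S = -4464$ ($S = - 48 \left(-10 + 103\right) = \left(-48\right) 93 = -4464$)
$\frac{I{\left(K{\left(-16 \right)} \right)}}{S} = - \frac{57}{-4464} = \left(-57\right) \left(- \frac{1}{4464}\right) = \frac{19}{1488}$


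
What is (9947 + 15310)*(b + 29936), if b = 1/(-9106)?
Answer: 6884987859255/9106 ≈ 7.5609e+8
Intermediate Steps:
b = -1/9106 ≈ -0.00010982
(9947 + 15310)*(b + 29936) = (9947 + 15310)*(-1/9106 + 29936) = 25257*(272597215/9106) = 6884987859255/9106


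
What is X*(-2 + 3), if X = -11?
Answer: -11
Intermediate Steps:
X*(-2 + 3) = -11*(-2 + 3) = -11*1 = -11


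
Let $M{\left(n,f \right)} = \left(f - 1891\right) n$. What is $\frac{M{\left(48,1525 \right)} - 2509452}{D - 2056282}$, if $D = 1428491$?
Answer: $\frac{2527020}{627791} \approx 4.0253$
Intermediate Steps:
$M{\left(n,f \right)} = n \left(-1891 + f\right)$ ($M{\left(n,f \right)} = \left(-1891 + f\right) n = n \left(-1891 + f\right)$)
$\frac{M{\left(48,1525 \right)} - 2509452}{D - 2056282} = \frac{48 \left(-1891 + 1525\right) - 2509452}{1428491 - 2056282} = \frac{48 \left(-366\right) - 2509452}{-627791} = \left(-17568 - 2509452\right) \left(- \frac{1}{627791}\right) = \left(-2527020\right) \left(- \frac{1}{627791}\right) = \frac{2527020}{627791}$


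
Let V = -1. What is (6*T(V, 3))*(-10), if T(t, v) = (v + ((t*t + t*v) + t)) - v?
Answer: 180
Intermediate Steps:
T(t, v) = t + t² + t*v (T(t, v) = (v + ((t² + t*v) + t)) - v = (v + (t + t² + t*v)) - v = (t + v + t² + t*v) - v = t + t² + t*v)
(6*T(V, 3))*(-10) = (6*(-(1 - 1 + 3)))*(-10) = (6*(-1*3))*(-10) = (6*(-3))*(-10) = -18*(-10) = 180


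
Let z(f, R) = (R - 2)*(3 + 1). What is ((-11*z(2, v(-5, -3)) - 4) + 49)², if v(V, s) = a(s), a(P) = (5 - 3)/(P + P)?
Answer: 196249/9 ≈ 21805.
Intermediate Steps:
a(P) = 1/P (a(P) = 2/((2*P)) = 2*(1/(2*P)) = 1/P)
v(V, s) = 1/s
z(f, R) = -8 + 4*R (z(f, R) = (-2 + R)*4 = -8 + 4*R)
((-11*z(2, v(-5, -3)) - 4) + 49)² = ((-11*(-8 + 4/(-3)) - 4) + 49)² = ((-11*(-8 + 4*(-⅓)) - 4) + 49)² = ((-11*(-8 - 4/3) - 4) + 49)² = ((-11*(-28/3) - 4) + 49)² = ((308/3 - 4) + 49)² = (296/3 + 49)² = (443/3)² = 196249/9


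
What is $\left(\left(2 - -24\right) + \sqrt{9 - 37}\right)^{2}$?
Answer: $648 + 104 i \sqrt{7} \approx 648.0 + 275.16 i$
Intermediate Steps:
$\left(\left(2 - -24\right) + \sqrt{9 - 37}\right)^{2} = \left(\left(2 + 24\right) + \sqrt{-28}\right)^{2} = \left(26 + 2 i \sqrt{7}\right)^{2}$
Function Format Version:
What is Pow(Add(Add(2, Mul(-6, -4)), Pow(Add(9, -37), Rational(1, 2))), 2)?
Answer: Add(648, Mul(104, I, Pow(7, Rational(1, 2)))) ≈ Add(648.00, Mul(275.16, I))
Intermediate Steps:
Pow(Add(Add(2, Mul(-6, -4)), Pow(Add(9, -37), Rational(1, 2))), 2) = Pow(Add(Add(2, 24), Pow(-28, Rational(1, 2))), 2) = Pow(Add(26, Mul(2, I, Pow(7, Rational(1, 2)))), 2)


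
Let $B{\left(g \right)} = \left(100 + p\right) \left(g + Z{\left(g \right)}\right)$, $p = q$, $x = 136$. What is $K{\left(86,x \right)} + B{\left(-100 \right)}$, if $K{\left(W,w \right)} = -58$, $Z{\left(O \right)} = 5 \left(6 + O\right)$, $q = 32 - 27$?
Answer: $-59908$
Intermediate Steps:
$q = 5$
$Z{\left(O \right)} = 30 + 5 O$
$p = 5$
$B{\left(g \right)} = 3150 + 630 g$ ($B{\left(g \right)} = \left(100 + 5\right) \left(g + \left(30 + 5 g\right)\right) = 105 \left(30 + 6 g\right) = 3150 + 630 g$)
$K{\left(86,x \right)} + B{\left(-100 \right)} = -58 + \left(3150 + 630 \left(-100\right)\right) = -58 + \left(3150 - 63000\right) = -58 - 59850 = -59908$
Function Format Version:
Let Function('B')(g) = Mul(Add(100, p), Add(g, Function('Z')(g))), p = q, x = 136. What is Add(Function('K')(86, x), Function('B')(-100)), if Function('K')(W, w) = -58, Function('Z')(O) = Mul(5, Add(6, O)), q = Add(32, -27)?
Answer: -59908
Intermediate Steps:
q = 5
Function('Z')(O) = Add(30, Mul(5, O))
p = 5
Function('B')(g) = Add(3150, Mul(630, g)) (Function('B')(g) = Mul(Add(100, 5), Add(g, Add(30, Mul(5, g)))) = Mul(105, Add(30, Mul(6, g))) = Add(3150, Mul(630, g)))
Add(Function('K')(86, x), Function('B')(-100)) = Add(-58, Add(3150, Mul(630, -100))) = Add(-58, Add(3150, -63000)) = Add(-58, -59850) = -59908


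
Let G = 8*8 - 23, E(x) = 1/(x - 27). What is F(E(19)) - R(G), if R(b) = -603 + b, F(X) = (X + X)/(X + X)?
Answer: 563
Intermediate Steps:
E(x) = 1/(-27 + x)
F(X) = 1 (F(X) = (2*X)/((2*X)) = (2*X)*(1/(2*X)) = 1)
G = 41 (G = 64 - 23 = 41)
F(E(19)) - R(G) = 1 - (-603 + 41) = 1 - 1*(-562) = 1 + 562 = 563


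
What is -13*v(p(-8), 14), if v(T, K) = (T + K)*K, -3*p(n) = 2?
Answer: -7280/3 ≈ -2426.7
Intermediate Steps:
p(n) = -⅔ (p(n) = -⅓*2 = -⅔)
v(T, K) = K*(K + T) (v(T, K) = (K + T)*K = K*(K + T))
-13*v(p(-8), 14) = -182*(14 - ⅔) = -182*40/3 = -13*560/3 = -7280/3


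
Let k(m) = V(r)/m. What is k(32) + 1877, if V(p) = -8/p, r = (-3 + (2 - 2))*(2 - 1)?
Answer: 22525/12 ≈ 1877.1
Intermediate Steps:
r = -3 (r = (-3 + 0)*1 = -3*1 = -3)
k(m) = 8/(3*m) (k(m) = (-8/(-3))/m = (-8*(-1/3))/m = 8/(3*m))
k(32) + 1877 = (8/3)/32 + 1877 = (8/3)*(1/32) + 1877 = 1/12 + 1877 = 22525/12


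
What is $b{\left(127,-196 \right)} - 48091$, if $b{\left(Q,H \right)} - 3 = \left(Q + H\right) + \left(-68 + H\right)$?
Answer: $-48421$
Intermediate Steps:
$b{\left(Q,H \right)} = -65 + Q + 2 H$ ($b{\left(Q,H \right)} = 3 + \left(\left(Q + H\right) + \left(-68 + H\right)\right) = 3 + \left(\left(H + Q\right) + \left(-68 + H\right)\right) = 3 + \left(-68 + Q + 2 H\right) = -65 + Q + 2 H$)
$b{\left(127,-196 \right)} - 48091 = \left(-65 + 127 + 2 \left(-196\right)\right) - 48091 = \left(-65 + 127 - 392\right) - 48091 = -330 - 48091 = -48421$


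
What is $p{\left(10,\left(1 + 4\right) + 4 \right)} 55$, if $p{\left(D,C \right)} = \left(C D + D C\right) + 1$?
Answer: $9955$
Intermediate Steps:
$p{\left(D,C \right)} = 1 + 2 C D$ ($p{\left(D,C \right)} = \left(C D + C D\right) + 1 = 2 C D + 1 = 1 + 2 C D$)
$p{\left(10,\left(1 + 4\right) + 4 \right)} 55 = \left(1 + 2 \left(\left(1 + 4\right) + 4\right) 10\right) 55 = \left(1 + 2 \left(5 + 4\right) 10\right) 55 = \left(1 + 2 \cdot 9 \cdot 10\right) 55 = \left(1 + 180\right) 55 = 181 \cdot 55 = 9955$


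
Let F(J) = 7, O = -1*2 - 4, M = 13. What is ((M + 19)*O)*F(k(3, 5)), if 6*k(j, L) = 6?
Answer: -1344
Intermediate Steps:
O = -6 (O = -2 - 4 = -6)
k(j, L) = 1 (k(j, L) = (⅙)*6 = 1)
((M + 19)*O)*F(k(3, 5)) = ((13 + 19)*(-6))*7 = (32*(-6))*7 = -192*7 = -1344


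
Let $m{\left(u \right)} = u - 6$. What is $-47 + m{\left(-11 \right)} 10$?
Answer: $-217$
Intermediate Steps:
$m{\left(u \right)} = -6 + u$
$-47 + m{\left(-11 \right)} 10 = -47 + \left(-6 - 11\right) 10 = -47 - 170 = -217$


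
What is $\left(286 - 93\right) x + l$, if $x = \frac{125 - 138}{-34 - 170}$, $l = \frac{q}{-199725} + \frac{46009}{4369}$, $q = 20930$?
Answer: $\frac{15863848579}{698078820} \approx 22.725$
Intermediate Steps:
$l = \frac{1819540871}{174519705}$ ($l = \frac{20930}{-199725} + \frac{46009}{4369} = 20930 \left(- \frac{1}{199725}\right) + 46009 \cdot \frac{1}{4369} = - \frac{4186}{39945} + \frac{46009}{4369} = \frac{1819540871}{174519705} \approx 10.426$)
$x = \frac{13}{204}$ ($x = - \frac{13}{-204} = \left(-13\right) \left(- \frac{1}{204}\right) = \frac{13}{204} \approx 0.063725$)
$\left(286 - 93\right) x + l = \left(286 - 93\right) \frac{13}{204} + \frac{1819540871}{174519705} = 193 \cdot \frac{13}{204} + \frac{1819540871}{174519705} = \frac{2509}{204} + \frac{1819540871}{174519705} = \frac{15863848579}{698078820}$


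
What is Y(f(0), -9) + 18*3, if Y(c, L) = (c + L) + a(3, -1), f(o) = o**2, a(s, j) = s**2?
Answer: 54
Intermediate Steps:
Y(c, L) = 9 + L + c (Y(c, L) = (c + L) + 3**2 = (L + c) + 9 = 9 + L + c)
Y(f(0), -9) + 18*3 = (9 - 9 + 0**2) + 18*3 = (9 - 9 + 0) + 54 = 0 + 54 = 54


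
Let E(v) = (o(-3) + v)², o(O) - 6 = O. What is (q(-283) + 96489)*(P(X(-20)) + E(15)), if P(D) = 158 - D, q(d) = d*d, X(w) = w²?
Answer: 14479396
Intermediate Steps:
o(O) = 6 + O
q(d) = d²
E(v) = (3 + v)² (E(v) = ((6 - 3) + v)² = (3 + v)²)
(q(-283) + 96489)*(P(X(-20)) + E(15)) = ((-283)² + 96489)*((158 - 1*(-20)²) + (3 + 15)²) = (80089 + 96489)*((158 - 1*400) + 18²) = 176578*((158 - 400) + 324) = 176578*(-242 + 324) = 176578*82 = 14479396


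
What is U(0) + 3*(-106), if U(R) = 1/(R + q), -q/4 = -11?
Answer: -13991/44 ≈ -317.98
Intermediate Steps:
q = 44 (q = -4*(-11) = 44)
U(R) = 1/(44 + R) (U(R) = 1/(R + 44) = 1/(44 + R))
U(0) + 3*(-106) = 1/(44 + 0) + 3*(-106) = 1/44 - 318 = -13991/44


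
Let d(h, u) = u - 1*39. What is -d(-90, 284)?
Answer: -245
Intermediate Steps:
d(h, u) = -39 + u (d(h, u) = u - 39 = -39 + u)
-d(-90, 284) = -(-39 + 284) = -1*245 = -245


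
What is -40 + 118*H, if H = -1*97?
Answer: -11486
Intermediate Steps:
H = -97
-40 + 118*H = -40 + 118*(-97) = -40 - 11446 = -11486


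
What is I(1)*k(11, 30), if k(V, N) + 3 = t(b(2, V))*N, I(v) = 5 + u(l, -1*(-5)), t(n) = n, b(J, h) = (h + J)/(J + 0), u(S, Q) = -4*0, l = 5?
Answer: 960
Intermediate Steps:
u(S, Q) = 0
b(J, h) = (J + h)/J
I(v) = 5 (I(v) = 5 + 0 = 5)
k(V, N) = -3 + N*(1 + V/2) (k(V, N) = -3 + ((2 + V)/2)*N = -3 + (1 + V/2)*N = -3 + N*(1 + V/2))
I(1)*k(11, 30) = 5*(-3 + (1/2)*30*(2 + 11)) = 5*(-3 + (1/2)*30*13) = 5*(-3 + 195) = 5*192 = 960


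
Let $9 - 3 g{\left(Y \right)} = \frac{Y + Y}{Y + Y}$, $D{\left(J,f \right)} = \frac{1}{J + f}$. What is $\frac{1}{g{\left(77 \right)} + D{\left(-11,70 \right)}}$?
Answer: $\frac{177}{475} \approx 0.37263$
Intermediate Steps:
$g{\left(Y \right)} = \frac{8}{3}$ ($g{\left(Y \right)} = 3 - \frac{\left(Y + Y\right) \frac{1}{Y + Y}}{3} = 3 - \frac{2 Y \frac{1}{2 Y}}{3} = 3 - \frac{1}{3} = \frac{8}{3}$)
$\frac{1}{g{\left(77 \right)} + D{\left(-11,70 \right)}} = \frac{1}{\frac{8}{3} + \frac{1}{-11 + 70}} = \frac{1}{\frac{8}{3} + \frac{1}{59}} = \frac{1}{\frac{475}{177}} = \frac{177}{475}$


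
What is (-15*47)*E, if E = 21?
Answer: -14805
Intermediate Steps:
(-15*47)*E = -15*47*21 = -705*21 = -14805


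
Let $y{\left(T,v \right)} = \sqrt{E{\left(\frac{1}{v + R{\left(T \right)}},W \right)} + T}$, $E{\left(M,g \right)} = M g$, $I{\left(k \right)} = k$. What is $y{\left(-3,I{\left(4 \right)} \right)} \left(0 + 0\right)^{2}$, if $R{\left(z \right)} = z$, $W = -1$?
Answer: $0$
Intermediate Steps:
$y{\left(T,v \right)} = \sqrt{T - \frac{1}{T + v}}$ ($y{\left(T,v \right)} = \sqrt{\frac{1}{v + T} \left(-1\right) + T} = \sqrt{\frac{1}{T + v} \left(-1\right) + T} = \sqrt{- \frac{1}{T + v} + T} = \sqrt{T - \frac{1}{T + v}}$)
$y{\left(-3,I{\left(4 \right)} \right)} \left(0 + 0\right)^{2} = \sqrt{\frac{-1 - 3 \left(-3 + 4\right)}{-3 + 4}} \left(0 + 0\right)^{2} = \sqrt{\frac{-1 - 3}{1}} \cdot 0^{2} = \sqrt{1 \left(-1 - 3\right)} 0 = \sqrt{1 \left(-4\right)} 0 = \sqrt{-4} \cdot 0 = 2 i 0 = 0$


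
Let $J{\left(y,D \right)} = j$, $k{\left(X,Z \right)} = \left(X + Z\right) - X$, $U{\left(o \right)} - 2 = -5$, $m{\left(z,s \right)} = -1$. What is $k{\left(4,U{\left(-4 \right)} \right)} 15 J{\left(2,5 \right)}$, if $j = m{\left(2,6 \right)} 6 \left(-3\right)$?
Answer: $-810$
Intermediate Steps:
$U{\left(o \right)} = -3$ ($U{\left(o \right)} = 2 - 5 = -3$)
$k{\left(X,Z \right)} = Z$
$j = 18$ ($j = \left(-1\right) 6 \left(-3\right) = \left(-6\right) \left(-3\right) = 18$)
$J{\left(y,D \right)} = 18$
$k{\left(4,U{\left(-4 \right)} \right)} 15 J{\left(2,5 \right)} = \left(-3\right) 15 \cdot 18 = \left(-45\right) 18 = -810$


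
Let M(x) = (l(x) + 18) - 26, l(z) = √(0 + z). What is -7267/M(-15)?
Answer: 58136/79 + 7267*I*√15/79 ≈ 735.9 + 356.27*I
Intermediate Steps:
l(z) = √z
M(x) = -8 + √x (M(x) = (√x + 18) - 26 = (18 + √x) - 26 = -8 + √x)
-7267/M(-15) = -7267/(-8 + √(-15)) = -7267/(-8 + I*√15)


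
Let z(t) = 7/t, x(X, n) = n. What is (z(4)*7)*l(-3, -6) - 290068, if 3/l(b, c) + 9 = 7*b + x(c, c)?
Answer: -13923313/48 ≈ -2.9007e+5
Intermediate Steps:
l(b, c) = 3/(-9 + c + 7*b) (l(b, c) = 3/(-9 + (7*b + c)) = 3/(-9 + (c + 7*b)) = 3/(-9 + c + 7*b))
(z(4)*7)*l(-3, -6) - 290068 = ((7/4)*7)*(3/(-9 - 6 + 7*(-3))) - 290068 = ((7*(¼))*7)*(3/(-9 - 6 - 21)) - 290068 = ((7/4)*7)*(3/(-36)) - 290068 = 49*(3*(-1/36))/4 - 290068 = (49/4)*(-1/12) - 290068 = -49/48 - 290068 = -13923313/48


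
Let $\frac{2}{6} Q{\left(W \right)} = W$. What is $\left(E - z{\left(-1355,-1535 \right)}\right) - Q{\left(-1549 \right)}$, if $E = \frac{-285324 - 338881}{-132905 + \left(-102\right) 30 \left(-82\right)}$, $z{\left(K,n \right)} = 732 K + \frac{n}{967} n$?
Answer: $\frac{22688641715285}{22824101} \approx 9.9407 \cdot 10^{5}$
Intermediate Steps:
$Q{\left(W \right)} = 3 W$
$z{\left(K,n \right)} = 732 K + \frac{n^{2}}{967}$ ($z{\left(K,n \right)} = 732 K + n \frac{1}{967} n = 732 K + \frac{n}{967} n = 732 K + \frac{n^{2}}{967}$)
$E = - \frac{124841}{23603}$ ($E = - \frac{624205}{-132905 - -250920} = - \frac{624205}{-132905 + 250920} = - \frac{624205}{118015} = \left(-624205\right) \frac{1}{118015} = - \frac{124841}{23603} \approx -5.2892$)
$\left(E - z{\left(-1355,-1535 \right)}\right) - Q{\left(-1549 \right)} = \left(- \frac{124841}{23603} - \left(732 \left(-1355\right) + \frac{\left(-1535\right)^{2}}{967}\right)\right) - 3 \left(-1549\right) = \left(- \frac{124841}{23603} - \left(-991860 + \frac{1}{967} \cdot 2356225\right)\right) - -4647 = \left(- \frac{124841}{23603} - \left(-991860 + \frac{2356225}{967}\right)\right) + 4647 = \left(- \frac{124841}{23603} - - \frac{956772395}{967}\right) + 4647 = \left(- \frac{124841}{23603} + \frac{956772395}{967}\right) + 4647 = \frac{22582578117938}{22824101} + 4647 = \frac{22688641715285}{22824101}$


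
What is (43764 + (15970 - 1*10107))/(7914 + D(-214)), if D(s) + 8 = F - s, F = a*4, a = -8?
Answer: 49627/8088 ≈ 6.1359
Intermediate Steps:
F = -32 (F = -8*4 = -32)
D(s) = -40 - s (D(s) = -8 + (-32 - s) = -40 - s)
(43764 + (15970 - 1*10107))/(7914 + D(-214)) = (43764 + (15970 - 1*10107))/(7914 + (-40 - 1*(-214))) = (43764 + (15970 - 10107))/(7914 + (-40 + 214)) = (43764 + 5863)/(7914 + 174) = 49627/8088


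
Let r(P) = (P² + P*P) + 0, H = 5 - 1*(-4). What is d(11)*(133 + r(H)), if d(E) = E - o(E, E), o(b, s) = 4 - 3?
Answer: 2950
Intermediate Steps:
H = 9 (H = 5 + 4 = 9)
o(b, s) = 1
r(P) = 2*P² (r(P) = (P² + P²) + 0 = 2*P² + 0 = 2*P²)
d(E) = -1 + E (d(E) = E - 1*1 = E - 1 = -1 + E)
d(11)*(133 + r(H)) = (-1 + 11)*(133 + 2*9²) = 10*(133 + 2*81) = 10*(133 + 162) = 10*295 = 2950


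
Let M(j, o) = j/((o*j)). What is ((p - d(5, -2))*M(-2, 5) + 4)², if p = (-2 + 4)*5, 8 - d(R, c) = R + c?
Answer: 25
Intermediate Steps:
M(j, o) = 1/o (M(j, o) = j/((j*o)) = j*(1/(j*o)) = 1/o)
d(R, c) = 8 - R - c (d(R, c) = 8 - (R + c) = 8 + (-R - c) = 8 - R - c)
p = 10 (p = 2*5 = 10)
((p - d(5, -2))*M(-2, 5) + 4)² = ((10 - (8 - 1*5 - 1*(-2)))/5 + 4)² = ((10 - (8 - 5 + 2))*(⅕) + 4)² = ((10 - 1*5)*(⅕) + 4)² = ((10 - 5)*(⅕) + 4)² = (5*(⅕) + 4)² = (1 + 4)² = 5² = 25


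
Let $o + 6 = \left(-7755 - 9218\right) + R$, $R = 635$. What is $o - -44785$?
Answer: $28441$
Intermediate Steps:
$o = -16344$ ($o = -6 + \left(\left(-7755 - 9218\right) + 635\right) = -6 + \left(-16973 + 635\right) = -6 - 16338 = -16344$)
$o - -44785 = -16344 - -44785 = -16344 + 44785 = 28441$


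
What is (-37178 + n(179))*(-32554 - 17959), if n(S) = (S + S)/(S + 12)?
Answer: 358674628320/191 ≈ 1.8779e+9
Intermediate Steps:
n(S) = 2*S/(12 + S) (n(S) = (2*S)/(12 + S) = 2*S/(12 + S))
(-37178 + n(179))*(-32554 - 17959) = (-37178 + 2*179/(12 + 179))*(-32554 - 17959) = (-37178 + 2*179/191)*(-50513) = (-37178 + 2*179*(1/191))*(-50513) = (-37178 + 358/191)*(-50513) = -7100640/191*(-50513) = 358674628320/191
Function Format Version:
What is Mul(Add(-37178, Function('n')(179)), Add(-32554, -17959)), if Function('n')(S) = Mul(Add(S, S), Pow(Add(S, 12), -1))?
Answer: Rational(358674628320, 191) ≈ 1.8779e+9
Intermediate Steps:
Function('n')(S) = Mul(2, S, Pow(Add(12, S), -1)) (Function('n')(S) = Mul(Mul(2, S), Pow(Add(12, S), -1)) = Mul(2, S, Pow(Add(12, S), -1)))
Mul(Add(-37178, Function('n')(179)), Add(-32554, -17959)) = Mul(Add(-37178, Mul(2, 179, Pow(Add(12, 179), -1))), Add(-32554, -17959)) = Mul(Add(-37178, Mul(2, 179, Pow(191, -1))), -50513) = Mul(Add(-37178, Mul(2, 179, Rational(1, 191))), -50513) = Mul(Add(-37178, Rational(358, 191)), -50513) = Mul(Rational(-7100640, 191), -50513) = Rational(358674628320, 191)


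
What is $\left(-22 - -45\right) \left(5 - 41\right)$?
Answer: $-828$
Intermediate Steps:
$\left(-22 - -45\right) \left(5 - 41\right) = \left(-22 + 45\right) \left(-36\right) = 23 \left(-36\right) = -828$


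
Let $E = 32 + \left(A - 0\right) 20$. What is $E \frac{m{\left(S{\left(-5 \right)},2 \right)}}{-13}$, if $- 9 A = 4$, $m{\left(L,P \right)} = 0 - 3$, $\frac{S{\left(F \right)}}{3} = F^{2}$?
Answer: $\frac{16}{3} \approx 5.3333$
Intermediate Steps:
$S{\left(F \right)} = 3 F^{2}$
$m{\left(L,P \right)} = -3$ ($m{\left(L,P \right)} = 0 - 3 = -3$)
$A = - \frac{4}{9}$ ($A = \left(- \frac{1}{9}\right) 4 = - \frac{4}{9} \approx -0.44444$)
$E = \frac{208}{9}$ ($E = 32 + \left(- \frac{4}{9} - 0\right) 20 = 32 + \left(- \frac{4}{9} + 0\right) 20 = 32 - \frac{80}{9} = \frac{208}{9} \approx 23.111$)
$E \frac{m{\left(S{\left(-5 \right)},2 \right)}}{-13} = \frac{208 \left(- \frac{3}{-13}\right)}{9} = \frac{208 \left(\left(-3\right) \left(- \frac{1}{13}\right)\right)}{9} = \frac{208}{9} \cdot \frac{3}{13} = \frac{16}{3}$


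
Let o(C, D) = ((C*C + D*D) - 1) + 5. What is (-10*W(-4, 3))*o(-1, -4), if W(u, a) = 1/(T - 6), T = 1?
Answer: 42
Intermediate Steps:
W(u, a) = -⅕ (W(u, a) = 1/(1 - 6) = 1/(-5) = -⅕)
o(C, D) = 4 + C² + D² (o(C, D) = ((C² + D²) - 1) + 5 = (-1 + C² + D²) + 5 = 4 + C² + D²)
(-10*W(-4, 3))*o(-1, -4) = (-10*(-⅕))*(4 + (-1)² + (-4)²) = 2*(4 + 1 + 16) = 2*21 = 42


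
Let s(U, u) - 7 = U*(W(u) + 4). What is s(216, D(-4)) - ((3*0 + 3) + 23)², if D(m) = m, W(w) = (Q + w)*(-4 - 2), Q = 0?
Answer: 5379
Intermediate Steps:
W(w) = -6*w (W(w) = (0 + w)*(-4 - 2) = w*(-6) = -6*w)
s(U, u) = 7 + U*(4 - 6*u) (s(U, u) = 7 + U*(-6*u + 4) = 7 + U*(4 - 6*u))
s(216, D(-4)) - ((3*0 + 3) + 23)² = (7 + 4*216 - 6*216*(-4)) - ((3*0 + 3) + 23)² = (7 + 864 + 5184) - ((0 + 3) + 23)² = 6055 - (3 + 23)² = 6055 - 1*26² = 6055 - 1*676 = 6055 - 676 = 5379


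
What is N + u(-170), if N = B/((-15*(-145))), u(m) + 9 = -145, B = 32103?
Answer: -3481/25 ≈ -139.24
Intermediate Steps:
u(m) = -154 (u(m) = -9 - 145 = -154)
N = 369/25 (N = 32103/((-15*(-145))) = 32103/2175 = 32103*(1/2175) = 369/25 ≈ 14.760)
N + u(-170) = 369/25 - 154 = -3481/25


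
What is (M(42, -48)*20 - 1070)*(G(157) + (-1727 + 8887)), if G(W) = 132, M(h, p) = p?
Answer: -14802760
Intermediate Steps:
(M(42, -48)*20 - 1070)*(G(157) + (-1727 + 8887)) = (-48*20 - 1070)*(132 + (-1727 + 8887)) = (-960 - 1070)*(132 + 7160) = -2030*7292 = -14802760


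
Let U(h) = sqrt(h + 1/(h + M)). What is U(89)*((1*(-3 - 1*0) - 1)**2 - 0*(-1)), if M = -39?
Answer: 8*sqrt(8902)/5 ≈ 150.96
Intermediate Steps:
U(h) = sqrt(h + 1/(-39 + h)) (U(h) = sqrt(h + 1/(h - 39)) = sqrt(h + 1/(-39 + h)))
U(89)*((1*(-3 - 1*0) - 1)**2 - 0*(-1)) = sqrt((1 + 89*(-39 + 89))/(-39 + 89))*((1*(-3 - 1*0) - 1)**2 - 0*(-1)) = sqrt((1 + 89*50)/50)*((1*(-3 + 0) - 1)**2 - 1*0) = sqrt((1 + 4450)/50)*((1*(-3) - 1)**2 + 0) = sqrt((1/50)*4451)*((-3 - 1)**2 + 0) = sqrt(4451/50)*((-4)**2 + 0) = (sqrt(8902)/10)*(16 + 0) = (sqrt(8902)/10)*16 = 8*sqrt(8902)/5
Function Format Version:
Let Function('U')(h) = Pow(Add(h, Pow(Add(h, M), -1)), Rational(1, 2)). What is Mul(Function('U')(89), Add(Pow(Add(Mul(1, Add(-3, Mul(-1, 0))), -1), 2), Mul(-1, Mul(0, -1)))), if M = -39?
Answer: Mul(Rational(8, 5), Pow(8902, Rational(1, 2))) ≈ 150.96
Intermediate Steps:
Function('U')(h) = Pow(Add(h, Pow(Add(-39, h), -1)), Rational(1, 2)) (Function('U')(h) = Pow(Add(h, Pow(Add(h, -39), -1)), Rational(1, 2)) = Pow(Add(h, Pow(Add(-39, h), -1)), Rational(1, 2)))
Mul(Function('U')(89), Add(Pow(Add(Mul(1, Add(-3, Mul(-1, 0))), -1), 2), Mul(-1, Mul(0, -1)))) = Mul(Pow(Mul(Pow(Add(-39, 89), -1), Add(1, Mul(89, Add(-39, 89)))), Rational(1, 2)), Add(Pow(Add(Mul(1, Add(-3, Mul(-1, 0))), -1), 2), Mul(-1, Mul(0, -1)))) = Mul(Pow(Mul(Pow(50, -1), Add(1, Mul(89, 50))), Rational(1, 2)), Add(Pow(Add(Mul(1, Add(-3, 0)), -1), 2), Mul(-1, 0))) = Mul(Pow(Mul(Rational(1, 50), Add(1, 4450)), Rational(1, 2)), Add(Pow(Add(Mul(1, -3), -1), 2), 0)) = Mul(Pow(Mul(Rational(1, 50), 4451), Rational(1, 2)), Add(Pow(Add(-3, -1), 2), 0)) = Mul(Pow(Rational(4451, 50), Rational(1, 2)), Add(Pow(-4, 2), 0)) = Mul(Mul(Rational(1, 10), Pow(8902, Rational(1, 2))), Add(16, 0)) = Mul(Mul(Rational(1, 10), Pow(8902, Rational(1, 2))), 16) = Mul(Rational(8, 5), Pow(8902, Rational(1, 2)))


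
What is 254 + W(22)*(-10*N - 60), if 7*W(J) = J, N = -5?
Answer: 1558/7 ≈ 222.57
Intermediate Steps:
W(J) = J/7
254 + W(22)*(-10*N - 60) = 254 + ((⅐)*22)*(-10*(-5) - 60) = 254 + 22*(50 - 60)/7 = 254 + (22/7)*(-10) = 254 - 220/7 = 1558/7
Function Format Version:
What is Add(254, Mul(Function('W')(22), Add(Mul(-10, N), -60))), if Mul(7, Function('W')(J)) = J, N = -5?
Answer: Rational(1558, 7) ≈ 222.57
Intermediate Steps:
Function('W')(J) = Mul(Rational(1, 7), J)
Add(254, Mul(Function('W')(22), Add(Mul(-10, N), -60))) = Add(254, Mul(Mul(Rational(1, 7), 22), Add(Mul(-10, -5), -60))) = Add(254, Mul(Rational(22, 7), Add(50, -60))) = Add(254, Mul(Rational(22, 7), -10)) = Add(254, Rational(-220, 7)) = Rational(1558, 7)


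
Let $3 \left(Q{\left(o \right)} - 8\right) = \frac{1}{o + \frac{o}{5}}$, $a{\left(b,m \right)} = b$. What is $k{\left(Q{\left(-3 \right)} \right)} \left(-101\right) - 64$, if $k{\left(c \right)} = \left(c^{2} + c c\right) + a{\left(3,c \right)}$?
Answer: $- \frac{18950315}{1458} \approx -12997.0$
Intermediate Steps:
$Q{\left(o \right)} = 8 + \frac{5}{18 o}$ ($Q{\left(o \right)} = 8 + \frac{1}{3 \left(o + \frac{o}{5}\right)} = 8 + \frac{1}{3 \frac{6 o}{5}} = 8 + \frac{\frac{5}{6} \frac{1}{o}}{3} = 8 + \frac{5}{18 o}$)
$k{\left(c \right)} = 3 + 2 c^{2}$ ($k{\left(c \right)} = \left(c^{2} + c c\right) + 3 = \left(c^{2} + c^{2}\right) + 3 = 2 c^{2} + 3 = 3 + 2 c^{2}$)
$k{\left(Q{\left(-3 \right)} \right)} \left(-101\right) - 64 = \left(3 + 2 \left(8 + \frac{5}{18 \left(-3\right)}\right)^{2}\right) \left(-101\right) - 64 = \left(3 + 2 \left(8 + \frac{5}{18} \left(- \frac{1}{3}\right)\right)^{2}\right) \left(-101\right) - 64 = \left(3 + 2 \left(8 - \frac{5}{54}\right)^{2}\right) \left(-101\right) - 64 = \left(3 + 2 \left(\frac{427}{54}\right)^{2}\right) \left(-101\right) - 64 = \left(3 + 2 \cdot \frac{182329}{2916}\right) \left(-101\right) - 64 = \left(3 + \frac{182329}{1458}\right) \left(-101\right) - 64 = \frac{186703}{1458} \left(-101\right) - 64 = - \frac{18857003}{1458} - 64 = - \frac{18950315}{1458}$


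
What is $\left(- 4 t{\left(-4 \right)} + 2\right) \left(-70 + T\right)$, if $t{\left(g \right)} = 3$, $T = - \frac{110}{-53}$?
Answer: $\frac{36000}{53} \approx 679.25$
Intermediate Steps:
$T = \frac{110}{53}$ ($T = \left(-110\right) \left(- \frac{1}{53}\right) = \frac{110}{53} \approx 2.0755$)
$\left(- 4 t{\left(-4 \right)} + 2\right) \left(-70 + T\right) = \left(\left(-4\right) 3 + 2\right) \left(-70 + \frac{110}{53}\right) = \left(-12 + 2\right) \left(- \frac{3600}{53}\right) = \left(-10\right) \left(- \frac{3600}{53}\right) = \frac{36000}{53}$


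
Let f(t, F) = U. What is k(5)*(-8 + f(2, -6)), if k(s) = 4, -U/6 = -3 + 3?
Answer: -32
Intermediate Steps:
U = 0 (U = -6*(-3 + 3) = -6*0 = 0)
f(t, F) = 0
k(5)*(-8 + f(2, -6)) = 4*(-8 + 0) = 4*(-8) = -32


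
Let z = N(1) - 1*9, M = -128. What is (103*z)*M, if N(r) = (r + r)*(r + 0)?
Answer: 92288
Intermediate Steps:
N(r) = 2*r² (N(r) = (2*r)*r = 2*r²)
z = -7 (z = 2*1² - 1*9 = 2*1 - 9 = 2 - 9 = -7)
(103*z)*M = (103*(-7))*(-128) = -721*(-128) = 92288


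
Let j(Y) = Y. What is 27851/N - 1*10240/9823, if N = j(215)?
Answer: 271378773/2111945 ≈ 128.50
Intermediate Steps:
N = 215
27851/N - 1*10240/9823 = 27851/215 - 1*10240/9823 = 27851*(1/215) - 10240*1/9823 = 27851/215 - 10240/9823 = 271378773/2111945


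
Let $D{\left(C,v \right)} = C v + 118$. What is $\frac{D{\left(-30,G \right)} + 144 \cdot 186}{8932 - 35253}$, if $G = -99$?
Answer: $- \frac{29872}{26321} \approx -1.1349$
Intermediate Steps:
$D{\left(C,v \right)} = 118 + C v$
$\frac{D{\left(-30,G \right)} + 144 \cdot 186}{8932 - 35253} = \frac{\left(118 - -2970\right) + 144 \cdot 186}{8932 - 35253} = \frac{\left(118 + 2970\right) + 26784}{-26321} = \left(3088 + 26784\right) \left(- \frac{1}{26321}\right) = 29872 \left(- \frac{1}{26321}\right) = - \frac{29872}{26321}$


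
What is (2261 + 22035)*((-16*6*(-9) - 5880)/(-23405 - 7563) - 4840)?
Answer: -455185875848/3871 ≈ -1.1759e+8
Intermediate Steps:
(2261 + 22035)*((-16*6*(-9) - 5880)/(-23405 - 7563) - 4840) = 24296*((-96*(-9) - 5880)/(-30968) - 4840) = 24296*((864 - 5880)*(-1/30968) - 4840) = 24296*(-5016*(-1/30968) - 4840) = 24296*(627/3871 - 4840) = 24296*(-18735013/3871) = -455185875848/3871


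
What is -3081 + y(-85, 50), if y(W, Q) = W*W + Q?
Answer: 4194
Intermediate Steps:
y(W, Q) = Q + W**2 (y(W, Q) = W**2 + Q = Q + W**2)
-3081 + y(-85, 50) = -3081 + (50 + (-85)**2) = -3081 + (50 + 7225) = -3081 + 7275 = 4194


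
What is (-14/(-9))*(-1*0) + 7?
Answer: 7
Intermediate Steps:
(-14/(-9))*(-1*0) + 7 = -14*(-1/9)*0 + 7 = (14/9)*0 + 7 = 0 + 7 = 7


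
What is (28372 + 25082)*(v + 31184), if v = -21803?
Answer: 501451974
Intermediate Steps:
(28372 + 25082)*(v + 31184) = (28372 + 25082)*(-21803 + 31184) = 53454*9381 = 501451974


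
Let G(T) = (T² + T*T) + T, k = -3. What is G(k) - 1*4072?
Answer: -4057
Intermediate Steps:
G(T) = T + 2*T² (G(T) = (T² + T²) + T = 2*T² + T = T + 2*T²)
G(k) - 1*4072 = -3*(1 + 2*(-3)) - 1*4072 = -3*(1 - 6) - 4072 = -3*(-5) - 4072 = 15 - 4072 = -4057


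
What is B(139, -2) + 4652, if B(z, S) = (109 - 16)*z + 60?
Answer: 17639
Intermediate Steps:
B(z, S) = 60 + 93*z (B(z, S) = 93*z + 60 = 60 + 93*z)
B(139, -2) + 4652 = (60 + 93*139) + 4652 = (60 + 12927) + 4652 = 12987 + 4652 = 17639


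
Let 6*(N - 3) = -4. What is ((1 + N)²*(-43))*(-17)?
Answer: 73100/9 ≈ 8122.2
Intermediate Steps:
N = 7/3 (N = 3 + (⅙)*(-4) = 3 - ⅔ = 7/3 ≈ 2.3333)
((1 + N)²*(-43))*(-17) = ((1 + 7/3)²*(-43))*(-17) = ((10/3)²*(-43))*(-17) = ((100/9)*(-43))*(-17) = -4300/9*(-17) = 73100/9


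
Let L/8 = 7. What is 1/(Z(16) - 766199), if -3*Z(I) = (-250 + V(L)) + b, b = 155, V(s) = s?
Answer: -1/766186 ≈ -1.3052e-6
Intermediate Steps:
L = 56 (L = 8*7 = 56)
Z(I) = 13 (Z(I) = -((-250 + 56) + 155)/3 = -(-194 + 155)/3 = -⅓*(-39) = 13)
1/(Z(16) - 766199) = 1/(13 - 766199) = 1/(-766186) = -1/766186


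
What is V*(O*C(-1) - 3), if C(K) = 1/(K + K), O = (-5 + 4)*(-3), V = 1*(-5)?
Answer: 45/2 ≈ 22.500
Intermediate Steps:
V = -5
O = 3 (O = -1*(-3) = 3)
C(K) = 1/(2*K)
V*(O*C(-1) - 3) = -5*(3*((½)/(-1)) - 3) = -5*(3*((½)*(-1)) - 3) = -5*(3*(-½) - 3) = -5*(-3/2 - 3) = -5*(-9/2) = 45/2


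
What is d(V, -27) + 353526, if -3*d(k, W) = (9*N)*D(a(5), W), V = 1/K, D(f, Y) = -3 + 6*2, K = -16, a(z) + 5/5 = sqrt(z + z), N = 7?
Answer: 353337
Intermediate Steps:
a(z) = -1 + sqrt(2)*sqrt(z) (a(z) = -1 + sqrt(z + z) = -1 + sqrt(2*z) = -1 + sqrt(2)*sqrt(z))
D(f, Y) = 9 (D(f, Y) = -3 + 12 = 9)
V = -1/16 (V = 1/(-16) = -1/16 ≈ -0.062500)
d(k, W) = -189 (d(k, W) = -9*7*9/3 = -21*9 = -1/3*567 = -189)
d(V, -27) + 353526 = -189 + 353526 = 353337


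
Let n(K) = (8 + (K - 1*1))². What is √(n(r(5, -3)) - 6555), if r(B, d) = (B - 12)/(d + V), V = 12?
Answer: I*√527819/9 ≈ 80.724*I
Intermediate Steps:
r(B, d) = (-12 + B)/(12 + d) (r(B, d) = (B - 12)/(d + 12) = (-12 + B)/(12 + d))
n(K) = (7 + K)² (n(K) = (8 + (K - 1))² = (8 + (-1 + K))² = (7 + K)²)
√(n(r(5, -3)) - 6555) = √((7 + (-12 + 5)/(12 - 3))² - 6555) = √((7 - 7/9)² - 6555) = √((56/9)² - 6555) = √(3136/81 - 6555) = √(-527819/81) = I*√527819/9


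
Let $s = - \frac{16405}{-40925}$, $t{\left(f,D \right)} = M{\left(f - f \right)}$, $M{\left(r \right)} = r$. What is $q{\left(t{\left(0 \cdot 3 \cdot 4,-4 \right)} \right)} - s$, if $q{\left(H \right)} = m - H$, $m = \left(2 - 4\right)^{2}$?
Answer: $\frac{29459}{8185} \approx 3.5991$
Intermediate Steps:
$t{\left(f,D \right)} = 0$ ($t{\left(f,D \right)} = f - f = 0$)
$m = 4$ ($m = \left(-2\right)^{2} = 4$)
$s = \frac{3281}{8185}$ ($s = \left(-16405\right) \left(- \frac{1}{40925}\right) = \frac{3281}{8185} \approx 0.40086$)
$q{\left(H \right)} = 4 - H$
$q{\left(t{\left(0 \cdot 3 \cdot 4,-4 \right)} \right)} - s = \left(4 - 0\right) - \frac{3281}{8185} = \left(4 + 0\right) - \frac{3281}{8185} = 4 - \frac{3281}{8185} = \frac{29459}{8185}$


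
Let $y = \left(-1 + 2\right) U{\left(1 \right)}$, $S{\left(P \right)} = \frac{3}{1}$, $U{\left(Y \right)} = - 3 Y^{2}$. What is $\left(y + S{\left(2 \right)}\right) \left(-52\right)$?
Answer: $0$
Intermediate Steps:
$S{\left(P \right)} = 3$ ($S{\left(P \right)} = 3 \cdot 1 = 3$)
$y = -3$ ($y = \left(-1 + 2\right) \left(- 3 \cdot 1^{2}\right) = 1 \left(\left(-3\right) 1\right) = 1 \left(-3\right) = -3$)
$\left(y + S{\left(2 \right)}\right) \left(-52\right) = \left(-3 + 3\right) \left(-52\right) = 0 \left(-52\right) = 0$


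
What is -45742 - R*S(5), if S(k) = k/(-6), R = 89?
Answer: -274007/6 ≈ -45668.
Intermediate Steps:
S(k) = -k/6 (S(k) = k*(-1/6) = -k/6)
-45742 - R*S(5) = -45742 - 89*(-1/6*5) = -45742 - 89*(-5)/6 = -45742 - 1*(-445/6) = -45742 + 445/6 = -274007/6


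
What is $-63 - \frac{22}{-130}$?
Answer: $- \frac{4084}{65} \approx -62.831$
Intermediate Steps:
$-63 - \frac{22}{-130} = -63 - - \frac{11}{65} = -63 + \frac{11}{65} = - \frac{4084}{65}$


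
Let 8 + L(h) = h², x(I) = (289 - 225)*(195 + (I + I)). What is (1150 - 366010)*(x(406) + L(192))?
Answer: -36961777440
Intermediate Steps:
x(I) = 12480 + 128*I (x(I) = 64*(195 + 2*I) = 12480 + 128*I)
L(h) = -8 + h²
(1150 - 366010)*(x(406) + L(192)) = (1150 - 366010)*((12480 + 128*406) + (-8 + 192²)) = -364860*((12480 + 51968) + (-8 + 36864)) = -364860*(64448 + 36856) = -364860*101304 = -36961777440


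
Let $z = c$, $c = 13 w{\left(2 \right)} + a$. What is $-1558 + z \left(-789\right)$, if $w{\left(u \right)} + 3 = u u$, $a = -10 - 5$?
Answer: $20$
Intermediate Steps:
$a = -15$
$w{\left(u \right)} = -3 + u^{2}$ ($w{\left(u \right)} = -3 + u u = -3 + u^{2}$)
$c = -2$ ($c = 13 \left(-3 + 2^{2}\right) - 15 = 13 \left(-3 + 4\right) - 15 = 13 \cdot 1 - 15 = 13 - 15 = -2$)
$z = -2$
$-1558 + z \left(-789\right) = -1558 - -1578 = -1558 + 1578 = 20$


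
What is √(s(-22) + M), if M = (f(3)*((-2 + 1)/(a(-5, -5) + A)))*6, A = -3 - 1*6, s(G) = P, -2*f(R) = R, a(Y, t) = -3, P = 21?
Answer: 9/2 ≈ 4.5000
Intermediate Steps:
f(R) = -R/2
s(G) = 21
A = -9 (A = -3 - 6 = -9)
M = -¾ (M = ((-½*3)*((-2 + 1)/(-3 - 9)))*6 = -(-3)/(2*(-12))*6 = -(-3)*(-1)/(2*12)*6 = -3/2*1/12*6 = -⅛*6 = -¾ ≈ -0.75000)
√(s(-22) + M) = √(21 - ¾) = √(81/4) = 9/2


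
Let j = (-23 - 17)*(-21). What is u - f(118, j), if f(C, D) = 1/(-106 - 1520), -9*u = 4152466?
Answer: -2250636569/4878 ≈ -4.6139e+5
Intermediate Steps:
j = 840 (j = -40*(-21) = 840)
u = -4152466/9 (u = -1/9*4152466 = -4152466/9 ≈ -4.6139e+5)
f(C, D) = -1/1626 (f(C, D) = 1/(-1626) = -1/1626)
u - f(118, j) = -4152466/9 - 1*(-1/1626) = -4152466/9 + 1/1626 = -2250636569/4878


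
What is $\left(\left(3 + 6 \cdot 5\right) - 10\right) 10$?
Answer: $230$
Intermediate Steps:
$\left(\left(3 + 6 \cdot 5\right) - 10\right) 10 = \left(\left(3 + 30\right) - 10\right) 10 = \left(33 - 10\right) 10 = 23 \cdot 10 = 230$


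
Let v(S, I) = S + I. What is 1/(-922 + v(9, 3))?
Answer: -1/910 ≈ -0.0010989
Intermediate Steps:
v(S, I) = I + S
1/(-922 + v(9, 3)) = 1/(-922 + (3 + 9)) = 1/(-922 + 12) = 1/(-910) = -1/910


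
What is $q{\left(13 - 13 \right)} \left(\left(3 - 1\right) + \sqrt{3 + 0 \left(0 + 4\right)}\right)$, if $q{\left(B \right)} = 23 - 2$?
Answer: $42 + 21 \sqrt{3} \approx 78.373$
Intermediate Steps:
$q{\left(B \right)} = 21$ ($q{\left(B \right)} = 23 - 2 = 21$)
$q{\left(13 - 13 \right)} \left(\left(3 - 1\right) + \sqrt{3 + 0 \left(0 + 4\right)}\right) = 21 \left(\left(3 - 1\right) + \sqrt{3 + 0 \left(0 + 4\right)}\right) = 21 \left(2 + \sqrt{3 + 0 \cdot 4}\right) = 21 \left(2 + \sqrt{3 + 0}\right) = 21 \left(2 + \sqrt{3}\right) = 42 + 21 \sqrt{3}$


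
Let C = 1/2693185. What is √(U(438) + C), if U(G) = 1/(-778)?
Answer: I*√5641394813817510/2095297930 ≈ 0.035847*I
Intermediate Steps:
U(G) = -1/778
C = 1/2693185 ≈ 3.7131e-7
√(U(438) + C) = √(-1/778 + 1/2693185) = √(-2692407/2095297930) = I*√5641394813817510/2095297930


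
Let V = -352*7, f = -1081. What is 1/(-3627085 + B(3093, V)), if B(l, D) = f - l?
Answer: -1/3631259 ≈ -2.7539e-7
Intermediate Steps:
V = -2464 (V = -11*224 = -2464)
B(l, D) = -1081 - l
1/(-3627085 + B(3093, V)) = 1/(-3627085 + (-1081 - 1*3093)) = 1/(-3627085 + (-1081 - 3093)) = 1/(-3627085 - 4174) = 1/(-3631259) = -1/3631259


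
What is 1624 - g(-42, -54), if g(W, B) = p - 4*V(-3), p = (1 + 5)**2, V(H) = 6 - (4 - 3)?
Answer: 1608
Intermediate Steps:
V(H) = 5 (V(H) = 6 - 1*1 = 6 - 1 = 5)
p = 36 (p = 6**2 = 36)
g(W, B) = 16 (g(W, B) = 36 - 4*5 = 36 - 20 = 16)
1624 - g(-42, -54) = 1624 - 1*16 = 1624 - 16 = 1608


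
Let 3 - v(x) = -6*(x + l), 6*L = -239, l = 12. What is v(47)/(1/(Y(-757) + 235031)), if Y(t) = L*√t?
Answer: 83906067 - 28441*I*√757/2 ≈ 8.3906e+7 - 3.9126e+5*I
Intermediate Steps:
L = -239/6 (L = (⅙)*(-239) = -239/6 ≈ -39.833)
v(x) = 75 + 6*x (v(x) = 3 - (-6)*(x + 12) = 3 - (-6)*(12 + x) = 3 - (-72 - 6*x) = 3 + (72 + 6*x) = 75 + 6*x)
Y(t) = -239*√t/6
v(47)/(1/(Y(-757) + 235031)) = (75 + 6*47)/(1/(-239*I*√757/6 + 235031)) = (75 + 282)/(1/(-239*I*√757/6 + 235031)) = 357/(1/(-239*I*√757/6 + 235031)) = 357/(1/(235031 - 239*I*√757/6)) = 357*(235031 - 239*I*√757/6) = 83906067 - 28441*I*√757/2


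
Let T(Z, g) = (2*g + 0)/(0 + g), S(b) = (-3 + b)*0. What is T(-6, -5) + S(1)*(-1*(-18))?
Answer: 2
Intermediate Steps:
S(b) = 0
T(Z, g) = 2 (T(Z, g) = (2*g)/g = 2)
T(-6, -5) + S(1)*(-1*(-18)) = 2 + 0*(-1*(-18)) = 2 + 0*18 = 2 + 0 = 2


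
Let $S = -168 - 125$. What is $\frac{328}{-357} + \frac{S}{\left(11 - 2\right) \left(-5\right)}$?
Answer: $\frac{29947}{5355} \approx 5.5923$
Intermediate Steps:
$S = -293$ ($S = -168 - 125 = -293$)
$\frac{328}{-357} + \frac{S}{\left(11 - 2\right) \left(-5\right)} = \frac{328}{-357} - \frac{293}{\left(11 - 2\right) \left(-5\right)} = 328 \left(- \frac{1}{357}\right) - \frac{293}{9 \left(-5\right)} = - \frac{328}{357} - \frac{293}{-45} = - \frac{328}{357} - - \frac{293}{45} = - \frac{328}{357} + \frac{293}{45} = \frac{29947}{5355}$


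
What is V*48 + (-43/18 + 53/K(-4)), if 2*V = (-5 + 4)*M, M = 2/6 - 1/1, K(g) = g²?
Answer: 2437/144 ≈ 16.924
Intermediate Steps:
M = -⅔ (M = 2*(⅙) - 1*1 = ⅓ - 1 = -⅔ ≈ -0.66667)
V = ⅓ (V = ((-5 + 4)*(-⅔))/2 = (-1*(-⅔))/2 = (½)*(⅔) = ⅓ ≈ 0.33333)
V*48 + (-43/18 + 53/K(-4)) = (⅓)*48 + (-43/18 + 53/((-4)²)) = 16 + (-43*1/18 + 53/16) = 16 + (-43/18 + 53*(1/16)) = 16 + (-43/18 + 53/16) = 16 + 133/144 = 2437/144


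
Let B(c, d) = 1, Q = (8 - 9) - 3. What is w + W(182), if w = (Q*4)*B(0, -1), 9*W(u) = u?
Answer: 38/9 ≈ 4.2222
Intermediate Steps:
Q = -4 (Q = -1 - 3 = -4)
W(u) = u/9
w = -16 (w = -4*4*1 = -16*1 = -16)
w + W(182) = -16 + (⅑)*182 = -16 + 182/9 = 38/9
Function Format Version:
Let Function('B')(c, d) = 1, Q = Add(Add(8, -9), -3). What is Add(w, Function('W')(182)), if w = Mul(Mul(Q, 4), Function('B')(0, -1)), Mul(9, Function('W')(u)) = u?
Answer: Rational(38, 9) ≈ 4.2222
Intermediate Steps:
Q = -4 (Q = Add(-1, -3) = -4)
Function('W')(u) = Mul(Rational(1, 9), u)
w = -16 (w = Mul(Mul(-4, 4), 1) = Mul(-16, 1) = -16)
Add(w, Function('W')(182)) = Add(-16, Mul(Rational(1, 9), 182)) = Add(-16, Rational(182, 9)) = Rational(38, 9)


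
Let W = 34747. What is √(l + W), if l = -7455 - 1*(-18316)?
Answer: 2*√11402 ≈ 213.56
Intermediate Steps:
l = 10861 (l = -7455 + 18316 = 10861)
√(l + W) = √(10861 + 34747) = √45608 = 2*√11402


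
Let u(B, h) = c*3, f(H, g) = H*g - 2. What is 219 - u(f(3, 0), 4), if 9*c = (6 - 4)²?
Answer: 653/3 ≈ 217.67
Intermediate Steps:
c = 4/9 (c = (6 - 4)²/9 = (⅑)*2² = (⅑)*4 = 4/9 ≈ 0.44444)
f(H, g) = -2 + H*g
u(B, h) = 4/3 (u(B, h) = (4/9)*3 = 4/3)
219 - u(f(3, 0), 4) = 219 - 1*4/3 = 219 - 4/3 = 653/3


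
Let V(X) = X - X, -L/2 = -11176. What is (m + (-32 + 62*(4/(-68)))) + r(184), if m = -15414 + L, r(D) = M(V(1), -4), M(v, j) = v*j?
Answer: 117340/17 ≈ 6902.4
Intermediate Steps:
L = 22352 (L = -2*(-11176) = 22352)
V(X) = 0
M(v, j) = j*v
r(D) = 0 (r(D) = -4*0 = 0)
m = 6938 (m = -15414 + 22352 = 6938)
(m + (-32 + 62*(4/(-68)))) + r(184) = (6938 + (-32 + 62*(4/(-68)))) + 0 = (6938 + (-32 + 62*(4*(-1/68)))) + 0 = (6938 + (-32 + 62*(-1/17))) + 0 = (6938 + (-32 - 62/17)) + 0 = (6938 - 606/17) + 0 = 117340/17 + 0 = 117340/17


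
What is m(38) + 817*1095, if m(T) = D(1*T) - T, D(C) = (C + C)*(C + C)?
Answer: 900353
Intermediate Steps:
D(C) = 4*C² (D(C) = (2*C)*(2*C) = 4*C²)
m(T) = -T + 4*T² (m(T) = 4*(1*T)² - T = 4*T² - T = -T + 4*T²)
m(38) + 817*1095 = 38*(-1 + 4*38) + 817*1095 = 38*(-1 + 152) + 894615 = 38*151 + 894615 = 5738 + 894615 = 900353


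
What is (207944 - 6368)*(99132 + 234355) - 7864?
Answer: 67222967648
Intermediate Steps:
(207944 - 6368)*(99132 + 234355) - 7864 = 201576*333487 - 7864 = 67222975512 - 7864 = 67222967648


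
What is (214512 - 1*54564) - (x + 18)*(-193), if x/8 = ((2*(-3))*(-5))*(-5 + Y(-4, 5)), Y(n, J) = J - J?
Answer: -68178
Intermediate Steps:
Y(n, J) = 0
x = -1200 (x = 8*(((2*(-3))*(-5))*(-5 + 0)) = 8*(-6*(-5)*(-5)) = 8*(30*(-5)) = 8*(-150) = -1200)
(214512 - 1*54564) - (x + 18)*(-193) = (214512 - 1*54564) - (-1200 + 18)*(-193) = (214512 - 54564) - (-1182)*(-193) = 159948 - 1*228126 = 159948 - 228126 = -68178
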